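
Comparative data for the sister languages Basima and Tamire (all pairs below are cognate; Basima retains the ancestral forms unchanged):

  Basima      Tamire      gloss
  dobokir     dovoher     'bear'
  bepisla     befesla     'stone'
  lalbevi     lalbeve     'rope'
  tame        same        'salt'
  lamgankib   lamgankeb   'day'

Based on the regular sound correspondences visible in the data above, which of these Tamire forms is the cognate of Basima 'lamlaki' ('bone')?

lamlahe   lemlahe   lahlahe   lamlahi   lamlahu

dobokir ~ dovoher — Basima k corresponds to Tamire h between vowels (before a front vowel).
lalbevi ~ lalbeve — Basima i corresponds to Tamire e word-finally.
Applying these to Basima 'lamlaki':
  lamlaki → lamlahi   (k→h between vowels (before a front vowel))
  lamlahi → lamlahe   (i→e word-finally)
So the Tamire cognate is 'lamlahe'.

lamlahe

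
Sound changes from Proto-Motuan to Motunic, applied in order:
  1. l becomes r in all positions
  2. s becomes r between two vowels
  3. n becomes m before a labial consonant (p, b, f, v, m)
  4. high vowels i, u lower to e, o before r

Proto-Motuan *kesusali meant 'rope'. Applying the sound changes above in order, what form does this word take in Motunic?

kerorari

Motunic: *kesusali
  kesusali → kesusari   [unconditioned shift]
  kesusari → kerurari   [rhotacism]
  kerurari (rule 3 does not apply)
  kerurari → kerorari   [pre-rhotic lowering]
  giving Motunic kerorari.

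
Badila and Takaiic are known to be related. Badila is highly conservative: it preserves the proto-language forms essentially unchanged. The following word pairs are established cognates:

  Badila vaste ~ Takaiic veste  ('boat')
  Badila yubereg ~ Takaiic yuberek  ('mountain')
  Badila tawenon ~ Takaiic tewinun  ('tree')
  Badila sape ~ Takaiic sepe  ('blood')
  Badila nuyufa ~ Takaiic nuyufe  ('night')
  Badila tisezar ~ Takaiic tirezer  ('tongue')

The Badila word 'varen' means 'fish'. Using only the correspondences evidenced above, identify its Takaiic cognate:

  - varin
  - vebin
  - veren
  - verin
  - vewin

tisezar ~ tirezer — Badila a corresponds to Takaiic e after a consonant, before r.
tawenon ~ tewinun — Badila e corresponds to Takaiic i after a consonant, before a nasal.
Applying these to Badila 'varen':
  varen → veren   (a→e after a consonant, before r)
  veren → verin   (e→i after a consonant, before a nasal)
So the Takaiic cognate is 'verin'.

verin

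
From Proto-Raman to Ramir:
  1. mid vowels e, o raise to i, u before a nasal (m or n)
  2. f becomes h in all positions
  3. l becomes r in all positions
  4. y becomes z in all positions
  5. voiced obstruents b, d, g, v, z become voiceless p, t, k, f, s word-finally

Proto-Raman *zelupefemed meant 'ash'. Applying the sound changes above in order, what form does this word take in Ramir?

Ramir: *zelupefemed
  zelupefemed → zelupefimed   [pre-nasal raising]
  zelupefimed → zelupehimed   [unconditioned shift]
  zelupehimed → zerupehimed   [unconditioned shift]
  zerupehimed (rule 4 does not apply)
  zerupehimed → zerupehimet   [final devoicing]
  giving Ramir zerupehimet.

zerupehimet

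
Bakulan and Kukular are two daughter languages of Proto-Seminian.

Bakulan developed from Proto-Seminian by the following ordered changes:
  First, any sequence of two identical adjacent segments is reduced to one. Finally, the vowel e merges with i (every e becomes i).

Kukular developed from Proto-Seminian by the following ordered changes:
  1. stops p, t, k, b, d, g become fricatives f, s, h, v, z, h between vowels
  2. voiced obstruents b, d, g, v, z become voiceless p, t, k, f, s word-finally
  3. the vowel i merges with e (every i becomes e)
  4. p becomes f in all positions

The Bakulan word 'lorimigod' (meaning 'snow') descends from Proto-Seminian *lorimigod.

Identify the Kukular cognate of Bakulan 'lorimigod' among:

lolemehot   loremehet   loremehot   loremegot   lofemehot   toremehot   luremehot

Kukular: start from *lorimigod.
  rule 1 (intervocalic lenition): lorimigod → lorimihod
  rule 2 (final devoicing): lorimihod → lorimihot
  rule 3 (vowel merger): lorimihot → loremehot
  rule 4: no change — loremehot
  ⇒ Kukular loremehot
Only 'loremehot' matches the regular Kukular development of *lorimigod.

loremehot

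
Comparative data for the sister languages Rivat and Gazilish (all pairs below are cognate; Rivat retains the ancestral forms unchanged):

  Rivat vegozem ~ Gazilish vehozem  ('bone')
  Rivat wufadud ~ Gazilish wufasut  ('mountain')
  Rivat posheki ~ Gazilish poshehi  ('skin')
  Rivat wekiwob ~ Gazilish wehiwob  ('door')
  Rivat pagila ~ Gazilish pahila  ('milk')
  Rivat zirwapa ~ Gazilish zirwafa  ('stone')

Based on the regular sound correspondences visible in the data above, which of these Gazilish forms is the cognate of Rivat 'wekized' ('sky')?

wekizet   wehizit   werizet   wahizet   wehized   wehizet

posheki ~ poshehi, wekiwob ~ wehiwob — Rivat k corresponds to Gazilish h between vowels (before a front vowel).
wufadud ~ wufasut — Rivat d corresponds to Gazilish t word-finally.
Applying these to Rivat 'wekized':
  wekized → wehized   (k→h between vowels (before a front vowel))
  wehized → wehizet   (d→t word-finally)
So the Gazilish cognate is 'wehizet'.

wehizet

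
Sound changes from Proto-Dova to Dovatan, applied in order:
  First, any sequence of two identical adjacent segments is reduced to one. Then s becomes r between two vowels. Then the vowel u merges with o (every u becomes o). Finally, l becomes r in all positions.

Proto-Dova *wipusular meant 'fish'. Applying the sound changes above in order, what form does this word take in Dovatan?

wipororar

Dovatan: start from *wipusular.
  rule 1: no change — wipusular
  rule 2 (rhotacism): wipusular → wipurular
  rule 3 (vowel merger): wipurular → wiporolar
  rule 4 (unconditioned shift): wiporolar → wipororar
  ⇒ Dovatan wipororar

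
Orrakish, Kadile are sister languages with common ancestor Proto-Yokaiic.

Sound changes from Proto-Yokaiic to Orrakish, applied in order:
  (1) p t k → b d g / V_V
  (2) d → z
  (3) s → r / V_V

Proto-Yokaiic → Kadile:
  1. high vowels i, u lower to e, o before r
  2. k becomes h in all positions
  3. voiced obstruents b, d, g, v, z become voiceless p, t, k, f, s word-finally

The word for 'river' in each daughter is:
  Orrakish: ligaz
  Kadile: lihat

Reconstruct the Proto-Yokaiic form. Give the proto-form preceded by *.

Position 3: Orrakish has g, Kadile has h. Taking the neighbouring segments as reconstructed: Orrakish g could go back to *k or *g; Kadile h could go back to *k or *h — the one source consistent with every daughter is *k.
Position 5: Orrakish has z, Kadile has t. Taking the neighbouring segments as reconstructed: Orrakish z could go back to *d or *z; Kadile t could go back to *t or *d — the one source consistent with every daughter is *d.
The remaining positions agree across the daughters. Check the candidate against every language:
Orrakish: *likad
  likad → ligad   [intervocalic voicing]
  ligad → ligaz   [unconditioned shift]
  ligaz (rule 3 does not apply)
  giving Orrakish ligaz.
Kadile: *likad
  likad (rule 1 does not apply)
  likad → lihad   [unconditioned shift]
  lihad → lihat   [final devoicing]
  giving Kadile lihat.
No other proto-form is consistent with every reflex, so the reconstruction is *likad.

*likad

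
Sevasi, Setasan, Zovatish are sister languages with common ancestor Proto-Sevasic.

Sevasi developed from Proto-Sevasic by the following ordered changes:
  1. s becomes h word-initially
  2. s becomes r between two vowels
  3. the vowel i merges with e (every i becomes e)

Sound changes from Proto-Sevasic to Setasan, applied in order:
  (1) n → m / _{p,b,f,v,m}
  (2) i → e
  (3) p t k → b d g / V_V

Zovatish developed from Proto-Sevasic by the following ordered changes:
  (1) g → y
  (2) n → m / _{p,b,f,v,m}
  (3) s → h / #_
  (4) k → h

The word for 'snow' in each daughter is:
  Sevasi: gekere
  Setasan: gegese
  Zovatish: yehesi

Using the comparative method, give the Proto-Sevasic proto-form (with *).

Position 5: Sevasi has r, Setasan has s, Zovatish has s. Setasan preserves s here (none of its changes turn any other segment into s), so the proto-segment is *s.
Position 1: Sevasi has g, Setasan has g, Zovatish has y. Sevasi preserves g here (none of its changes turn any other segment into g), so the proto-segment is *g.
Position 6: Sevasi has e, Setasan has e, Zovatish has i. Zovatish preserves i here (none of its changes turn any other segment into i), so the proto-segment is *i.
Verify the candidate proto-form against each daughter:
Sevasi: start from *gekesi.
  rule 1: no change — gekesi
  rule 2 (rhotacism): gekesi → gekeri
  rule 3 (vowel merger): gekeri → gekere
  ⇒ Sevasi gekere
Setasan: *gekesi
  gekesi (rule 1 does not apply)
  gekesi → gekese   [vowel merger]
  gekese → gegese   [intervocalic voicing]
  giving Setasan gegese.
Zovatish: *gekesi
  gekesi → yekesi   [unconditioned shift]
  yekesi (rule 2 does not apply)
  yekesi (rule 3 does not apply)
  yekesi → yehesi   [unconditioned shift]
  giving Zovatish yehesi.
Only *gekesi yields all of Sevasi gekere, Setasan gegese, Zovatish yehesi.

*gekesi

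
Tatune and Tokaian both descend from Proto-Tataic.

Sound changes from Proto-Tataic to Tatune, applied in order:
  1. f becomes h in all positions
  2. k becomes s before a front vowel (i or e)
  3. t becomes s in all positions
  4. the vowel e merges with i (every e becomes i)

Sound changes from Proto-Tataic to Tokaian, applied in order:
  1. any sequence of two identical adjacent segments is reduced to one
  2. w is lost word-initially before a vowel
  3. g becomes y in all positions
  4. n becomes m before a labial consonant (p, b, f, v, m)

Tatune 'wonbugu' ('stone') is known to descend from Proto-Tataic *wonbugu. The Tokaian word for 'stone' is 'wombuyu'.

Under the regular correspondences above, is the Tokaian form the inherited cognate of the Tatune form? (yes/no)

Derive the expected Tokaian reflex of *wonbugu:
Tokaian: *wonbugu > onbugu > onbuyu > ombuyu  (by glide loss, unconditioned shift, nasal place assimilation)
The regular Tokaian reflex would be 'ombuyu', but the attested form is 'wombuyu'. The correspondence is irregular, so they are not cognates (the Tokaian form has a different source).

no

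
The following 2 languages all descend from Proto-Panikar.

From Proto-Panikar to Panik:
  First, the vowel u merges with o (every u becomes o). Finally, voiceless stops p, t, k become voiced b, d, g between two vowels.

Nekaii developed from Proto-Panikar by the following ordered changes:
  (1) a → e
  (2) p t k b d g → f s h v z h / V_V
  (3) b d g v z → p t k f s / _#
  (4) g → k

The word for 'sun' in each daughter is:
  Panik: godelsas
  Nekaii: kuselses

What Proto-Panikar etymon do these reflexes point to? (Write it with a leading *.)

*gutelsas

Position 1: Panik has g, Nekaii has k. Taking the neighbouring segments as reconstructed: Panik g can only go back to *g; Nekaii k could go back to *k or *g — the one source consistent with every daughter is *g.
Position 2: Panik has o, Nekaii has u. Nekaii preserves u here (none of its changes turn any other segment into u), so the proto-segment is *u.
Position 3: Panik has d, Nekaii has s. Taking the neighbouring segments as reconstructed: Panik d could go back to *t or *d; Nekaii s could go back to *t or *s — the one source consistent with every daughter is *t.
Continuing position by position gives *gutelsas; check it forward:
Panik: start from *gutelsas.
  rule 1 (vowel merger): gutelsas → gotelsas
  rule 2 (intervocalic voicing): gotelsas → godelsas
  ⇒ Panik godelsas
Nekaii: start from *gutelsas.
  rule 1 (vowel merger): gutelsas → gutelses
  rule 2 (intervocalic lenition): gutelses → guselses
  rule 3: no change — guselses
  rule 4 (unconditioned shift): guselses → kuselses
  ⇒ Nekaii kuselses
Only *gutelsas yields all of Panik godelsas, Nekaii kuselses.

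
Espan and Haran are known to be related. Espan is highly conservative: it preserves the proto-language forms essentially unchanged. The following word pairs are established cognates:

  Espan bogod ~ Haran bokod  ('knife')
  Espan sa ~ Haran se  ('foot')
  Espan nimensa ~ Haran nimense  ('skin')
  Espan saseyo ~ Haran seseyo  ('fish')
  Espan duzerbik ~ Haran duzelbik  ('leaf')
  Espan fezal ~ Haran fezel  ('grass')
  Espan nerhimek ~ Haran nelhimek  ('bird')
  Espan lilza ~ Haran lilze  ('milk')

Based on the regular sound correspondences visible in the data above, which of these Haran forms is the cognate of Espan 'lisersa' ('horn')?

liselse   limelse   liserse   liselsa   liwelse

liselse

nerhimek ~ nelhimek — Espan r corresponds to Haran l after a vowel, before a consonant other than r, m, n, p, b, f, v.
sa ~ se, nimensa ~ nimense — Espan a corresponds to Haran e word-finally.
Applying these to Espan 'lisersa':
  lisersa → liselsa   (r→l after a vowel, before a consonant other than r, m, n, p, b, f, v)
  liselsa → liselse   (a→e word-finally)
So the Haran cognate is 'liselse'.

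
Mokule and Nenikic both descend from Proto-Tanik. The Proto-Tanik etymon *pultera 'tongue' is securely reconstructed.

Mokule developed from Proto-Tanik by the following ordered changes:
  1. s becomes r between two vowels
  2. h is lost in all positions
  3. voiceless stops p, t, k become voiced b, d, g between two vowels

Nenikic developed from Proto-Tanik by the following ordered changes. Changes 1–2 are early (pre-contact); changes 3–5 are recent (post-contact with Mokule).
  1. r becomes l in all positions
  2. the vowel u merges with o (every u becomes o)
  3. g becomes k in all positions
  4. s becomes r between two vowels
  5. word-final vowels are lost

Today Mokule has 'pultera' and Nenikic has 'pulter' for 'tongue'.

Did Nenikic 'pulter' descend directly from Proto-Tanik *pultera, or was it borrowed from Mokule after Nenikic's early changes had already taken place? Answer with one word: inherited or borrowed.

If inherited, *pultera would pass through all of Nenikic's changes:
Nenikic: *pultera
  pultera → pultela   [unconditioned shift]
  pultela → poltela   [vowel merger]
  poltela (rule 3 does not apply)
  poltela (rule 4 does not apply)
  poltela → poltel   [apocope]
  giving Nenikic poltel.
If borrowed from Mokule 'pultera' after the early changes, it would undergo only the recent ones:
  rule 3 (unconditioned shift): no change (pultera)
  rule 4 (rhotacism): no change (pultera)
  rule 5 (apocope): pultera → pulter
  ⇒ as a loan: pulter
Nenikic 'pulter' matches the loan outcome 'pulter', not the inherited 'poltel' — it skipped the early Nenikic changes, so it was borrowed from Mokule.

borrowed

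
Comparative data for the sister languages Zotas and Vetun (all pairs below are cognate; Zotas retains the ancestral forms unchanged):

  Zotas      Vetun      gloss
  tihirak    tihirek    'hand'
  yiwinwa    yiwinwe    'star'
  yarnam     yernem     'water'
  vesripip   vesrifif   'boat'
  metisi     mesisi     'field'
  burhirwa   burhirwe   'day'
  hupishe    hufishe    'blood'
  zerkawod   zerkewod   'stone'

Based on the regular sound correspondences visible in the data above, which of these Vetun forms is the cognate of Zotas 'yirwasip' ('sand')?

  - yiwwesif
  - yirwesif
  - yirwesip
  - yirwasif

yirwesif

tihirak ~ tihirek, zerkawod ~ zerkewod — Zotas a corresponds to Vetun e after a consonant, before a consonant other than r, m, n, p, b, f, v.
vesripip ~ vesrifif — Zotas p corresponds to Vetun f word-finally.
Applying these to Zotas 'yirwasip':
  yirwasip → yirwesip   (a→e after a consonant, before a consonant other than r, m, n, p, b, f, v)
  yirwesip → yirwesif   (p→f word-finally)
So the Vetun cognate is 'yirwesif'.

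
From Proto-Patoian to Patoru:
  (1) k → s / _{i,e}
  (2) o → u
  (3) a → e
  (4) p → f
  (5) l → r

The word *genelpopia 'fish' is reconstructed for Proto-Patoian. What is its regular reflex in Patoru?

generfufie

Patoru: start from *genelpopia.
  rule 1: no change — genelpopia
  rule 2 (vowel merger): genelpopia → genelpupia
  rule 3 (vowel merger): genelpupia → genelpupie
  rule 4 (unconditioned shift): genelpupie → genelfufie
  rule 5 (unconditioned shift): genelfufie → generfufie
  ⇒ Patoru generfufie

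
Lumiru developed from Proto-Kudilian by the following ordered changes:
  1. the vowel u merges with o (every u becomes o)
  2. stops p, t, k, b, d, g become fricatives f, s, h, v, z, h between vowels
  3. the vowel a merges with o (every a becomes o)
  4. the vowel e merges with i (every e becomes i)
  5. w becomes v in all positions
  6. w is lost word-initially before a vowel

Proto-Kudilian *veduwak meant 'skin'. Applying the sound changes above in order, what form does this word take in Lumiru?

vizovok

Lumiru: start from *veduwak.
  rule 1 (vowel merger): veduwak → vedowak
  rule 2 (intervocalic lenition): vedowak → vezowak
  rule 3 (vowel merger): vezowak → vezowok
  rule 4 (vowel merger): vezowok → vizowok
  rule 5 (unconditioned shift): vizowok → vizovok
  rule 6: no change — vizovok
  ⇒ Lumiru vizovok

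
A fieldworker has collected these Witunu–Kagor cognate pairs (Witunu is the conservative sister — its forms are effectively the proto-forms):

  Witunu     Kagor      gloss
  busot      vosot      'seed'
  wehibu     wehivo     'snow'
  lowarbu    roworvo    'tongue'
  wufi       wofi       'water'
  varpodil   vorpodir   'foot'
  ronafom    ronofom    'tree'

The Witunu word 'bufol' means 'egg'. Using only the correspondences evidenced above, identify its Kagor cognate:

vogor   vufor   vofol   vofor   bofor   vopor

busot ~ vosot — Witunu b corresponds to Kagor v word-initially before a back vowel.
wufi ~ wofi — Witunu u corresponds to Kagor o after a consonant, before a labial obstruent.
varpodil ~ vorpodir — Witunu l corresponds to Kagor r word-finally.
Applying these to Witunu 'bufol':
  bufol → vufol   (b→v word-initially before a back vowel)
  vufol → vofol   (u→o after a consonant, before a labial obstruent)
  vofol → vofor   (l→r word-finally)
So the Kagor cognate is 'vofor'.

vofor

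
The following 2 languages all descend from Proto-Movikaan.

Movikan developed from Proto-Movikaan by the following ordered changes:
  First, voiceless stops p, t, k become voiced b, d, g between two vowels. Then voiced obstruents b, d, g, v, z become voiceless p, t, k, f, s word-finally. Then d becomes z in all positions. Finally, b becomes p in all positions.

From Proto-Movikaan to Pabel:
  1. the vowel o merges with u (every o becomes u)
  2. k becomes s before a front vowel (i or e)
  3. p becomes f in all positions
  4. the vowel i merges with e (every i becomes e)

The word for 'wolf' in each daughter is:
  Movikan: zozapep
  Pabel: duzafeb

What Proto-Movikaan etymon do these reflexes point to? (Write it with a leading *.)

Position 1: Movikan has z, Pabel has d. Pabel preserves d here (none of its changes turn any other segment into d), so the proto-segment is *d.
Position 2: Movikan has o, Pabel has u. Movikan preserves o here (none of its changes turn any other segment into o), so the proto-segment is *o.
Verify the candidate proto-form against each daughter:
Movikan: *dozapeb
  dozapeb → dozabeb   [intervocalic voicing]
  dozabeb → dozabep   [final devoicing]
  dozabep → zozabep   [unconditioned shift]
  zozabep → zozapep   [unconditioned shift]
  giving Movikan zozapep.
Pabel: *dozapeb
  dozapeb → duzapeb   [vowel merger]
  duzapeb (rule 2 does not apply)
  duzapeb → duzafeb   [unconditioned shift]
  duzafeb (rule 4 does not apply)
  giving Pabel duzafeb.
No other proto-form is consistent with every reflex, so the reconstruction is *dozapeb.

*dozapeb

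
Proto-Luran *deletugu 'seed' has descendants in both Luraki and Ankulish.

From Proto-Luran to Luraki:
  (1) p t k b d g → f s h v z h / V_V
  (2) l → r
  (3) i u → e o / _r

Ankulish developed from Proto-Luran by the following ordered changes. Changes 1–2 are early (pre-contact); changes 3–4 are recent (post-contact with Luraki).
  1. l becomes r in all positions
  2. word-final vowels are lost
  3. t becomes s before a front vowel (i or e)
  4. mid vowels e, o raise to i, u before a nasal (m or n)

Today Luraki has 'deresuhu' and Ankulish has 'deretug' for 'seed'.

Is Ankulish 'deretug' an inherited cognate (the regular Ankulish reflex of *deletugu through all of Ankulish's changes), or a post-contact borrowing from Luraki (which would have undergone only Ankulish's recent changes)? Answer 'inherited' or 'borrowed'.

If inherited, *deletugu would pass through all of Ankulish's changes:
Ankulish: *deletugu > deretugu > deretug  (by unconditioned shift, apocope)
If borrowed from Luraki 'deresuhu' after the early changes, it would undergo only the recent ones:
  rule 3 (palatalisation): no change (deresuhu)
  rule 4 (pre-nasal raising): no change (deresuhu)
  ⇒ as a loan: deresuhu
Ankulish 'deretug' matches the inherited outcome exactly, so it is an inherited cognate, not a loan.

inherited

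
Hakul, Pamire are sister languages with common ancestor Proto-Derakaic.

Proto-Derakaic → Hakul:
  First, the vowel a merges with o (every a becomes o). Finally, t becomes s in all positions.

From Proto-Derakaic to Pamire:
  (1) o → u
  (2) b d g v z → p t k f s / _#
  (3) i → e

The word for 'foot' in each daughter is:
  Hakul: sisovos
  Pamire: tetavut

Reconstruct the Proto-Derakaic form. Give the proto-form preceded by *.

*titavot

Position 2: Hakul has i, Pamire has e. Hakul preserves i here (none of its changes turn any other segment into i), so the proto-segment is *i.
Position 3: Hakul has s, Pamire has t. Taking the neighbouring segments as reconstructed: Hakul s could go back to *t or *s; Pamire t can only go back to *t — the one source consistent with every daughter is *t.
This points to *titavot. Verify forward in each daughter:
Hakul: *titavot
  titavot → titovot   [vowel merger]
  titovot → sisovos   [unconditioned shift]
  giving Hakul sisovos.
Pamire: *titavot
  titavot → titavut   [vowel merger]
  titavut (rule 2 does not apply)
  titavut → tetavut   [vowel merger]
  giving Pamire tetavut.
Only *titavot yields all of Hakul sisovos, Pamire tetavut.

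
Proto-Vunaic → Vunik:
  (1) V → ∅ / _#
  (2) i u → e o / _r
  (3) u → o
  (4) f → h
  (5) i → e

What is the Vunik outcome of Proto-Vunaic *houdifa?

hoodeh

Vunik: start from *houdifa.
  rule 1 (apocope): houdifa → houdif
  rule 2: no change — houdif
  rule 3 (vowel merger): houdif → hoodif
  rule 4 (unconditioned shift): hoodif → hoodih
  rule 5 (vowel merger): hoodih → hoodeh
  ⇒ Vunik hoodeh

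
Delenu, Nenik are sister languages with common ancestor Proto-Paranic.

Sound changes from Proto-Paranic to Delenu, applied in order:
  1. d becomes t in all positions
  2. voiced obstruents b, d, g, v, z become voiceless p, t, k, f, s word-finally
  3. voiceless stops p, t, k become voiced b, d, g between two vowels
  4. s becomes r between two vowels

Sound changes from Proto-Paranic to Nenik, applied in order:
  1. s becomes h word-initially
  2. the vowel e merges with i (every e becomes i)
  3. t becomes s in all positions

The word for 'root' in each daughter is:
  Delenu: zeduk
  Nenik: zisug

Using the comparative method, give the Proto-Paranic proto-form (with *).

*zetug

Position 3: Delenu has d, Nenik has s. Taking the neighbouring segments as reconstructed: Delenu d could go back to *t or *d; Nenik s could go back to *t or *s — the one source consistent with every daughter is *t.
Position 2: Delenu has e, Nenik has i. Delenu preserves e here (none of its changes turn any other segment into e), so the proto-segment is *e.
Position 5: Delenu has k, Nenik has g. Nenik preserves g here (none of its changes turn any other segment into g), so the proto-segment is *g.
The remaining positions agree across the daughters. Check the candidate against every language:
Delenu: *zetug > zetuk > zeduk  (by final devoicing, intervocalic voicing)
Nenik: *zetug
  zetug (rule 1 does not apply)
  zetug → zitug   [vowel merger]
  zitug → zisug   [unconditioned shift]
  giving Nenik zisug.
Only *zetug yields all of Delenu zeduk, Nenik zisug.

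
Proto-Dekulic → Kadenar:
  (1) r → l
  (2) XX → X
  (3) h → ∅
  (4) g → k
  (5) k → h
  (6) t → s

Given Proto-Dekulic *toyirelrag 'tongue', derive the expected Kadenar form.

soyilelah

Kadenar: *toyirelrag > toyilellag > toyilelag > toyilelak > toyilelah > soyilelah  (by unconditioned shift, degemination, unconditioned shift, unconditioned shift, unconditioned shift)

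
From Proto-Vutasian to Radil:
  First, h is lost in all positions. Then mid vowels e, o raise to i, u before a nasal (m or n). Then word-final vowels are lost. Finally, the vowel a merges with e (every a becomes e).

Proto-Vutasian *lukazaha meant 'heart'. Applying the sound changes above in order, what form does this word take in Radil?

lukeze

Radil: *lukazaha > lukazaa > lukaza > lukeze  (by h-loss, apocope, vowel merger)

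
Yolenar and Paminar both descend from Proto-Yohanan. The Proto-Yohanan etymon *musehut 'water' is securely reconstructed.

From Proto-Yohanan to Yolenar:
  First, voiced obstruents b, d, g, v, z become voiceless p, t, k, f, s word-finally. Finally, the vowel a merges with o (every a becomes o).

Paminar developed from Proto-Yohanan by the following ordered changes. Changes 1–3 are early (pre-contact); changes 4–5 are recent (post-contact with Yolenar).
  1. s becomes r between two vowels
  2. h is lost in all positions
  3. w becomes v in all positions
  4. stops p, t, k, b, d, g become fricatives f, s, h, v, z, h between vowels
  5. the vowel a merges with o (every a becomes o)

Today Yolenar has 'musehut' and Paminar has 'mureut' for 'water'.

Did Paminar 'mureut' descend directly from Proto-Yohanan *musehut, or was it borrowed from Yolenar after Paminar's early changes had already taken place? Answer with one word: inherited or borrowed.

If inherited, *musehut would pass through all of Paminar's changes:
Paminar: start from *musehut.
  rule 1 (rhotacism): musehut → murehut
  rule 2 (h-loss): murehut → mureut
  rule 3: no change — mureut
  rule 4: no change — mureut
  rule 5: no change — mureut
  ⇒ Paminar mureut
If borrowed from Yolenar 'musehut' after the early changes, it would undergo only the recent ones:
  rule 4 (intervocalic lenition): no change (musehut)
  rule 5 (vowel merger): no change (musehut)
  ⇒ as a loan: musehut
Paminar 'mureut' matches the inherited outcome exactly, so it is an inherited cognate, not a loan.

inherited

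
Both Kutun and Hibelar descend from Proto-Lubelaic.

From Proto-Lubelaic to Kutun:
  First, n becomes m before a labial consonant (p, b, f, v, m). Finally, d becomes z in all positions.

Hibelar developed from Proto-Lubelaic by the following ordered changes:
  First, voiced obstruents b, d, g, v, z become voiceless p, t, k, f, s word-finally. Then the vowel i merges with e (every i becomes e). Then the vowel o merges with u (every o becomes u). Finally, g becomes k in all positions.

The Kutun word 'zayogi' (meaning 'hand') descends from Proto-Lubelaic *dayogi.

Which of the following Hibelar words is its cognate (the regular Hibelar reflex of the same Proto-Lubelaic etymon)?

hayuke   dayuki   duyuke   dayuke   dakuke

Hibelar: *dayogi
  dayogi (rule 1 does not apply)
  dayogi → dayoge   [vowel merger]
  dayoge → dayuge   [vowel merger]
  dayuge → dayuke   [unconditioned shift]
  giving Hibelar dayuke.
Only 'dayuke' matches the regular Hibelar development of *dayogi.

dayuke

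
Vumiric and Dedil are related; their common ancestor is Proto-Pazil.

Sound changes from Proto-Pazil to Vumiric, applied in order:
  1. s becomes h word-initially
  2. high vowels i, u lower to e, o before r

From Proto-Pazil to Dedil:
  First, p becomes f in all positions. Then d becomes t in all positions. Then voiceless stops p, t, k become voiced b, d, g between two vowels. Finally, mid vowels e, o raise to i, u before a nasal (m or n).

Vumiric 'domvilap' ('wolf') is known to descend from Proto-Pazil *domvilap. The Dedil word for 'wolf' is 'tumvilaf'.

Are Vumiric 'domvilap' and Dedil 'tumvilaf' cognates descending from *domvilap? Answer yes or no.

Derive the expected Dedil reflex of *domvilap:
Dedil: start from *domvilap.
  rule 1 (unconditioned shift): domvilap → domvilaf
  rule 2 (unconditioned shift): domvilaf → tomvilaf
  rule 3: no change — tomvilaf
  rule 4 (pre-nasal raising): tomvilaf → tumvilaf
  ⇒ Dedil tumvilaf
Dedil 'tumvilaf' matches the regular reflex exactly, so the pair is cognate.

yes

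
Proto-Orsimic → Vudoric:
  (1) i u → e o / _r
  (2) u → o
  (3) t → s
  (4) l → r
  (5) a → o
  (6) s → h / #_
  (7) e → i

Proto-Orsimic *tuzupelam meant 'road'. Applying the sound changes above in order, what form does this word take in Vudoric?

hozopirom

Vudoric: start from *tuzupelam.
  rule 1: no change — tuzupelam
  rule 2 (vowel merger): tuzupelam → tozopelam
  rule 3 (unconditioned shift): tozopelam → sozopelam
  rule 4 (unconditioned shift): sozopelam → sozoperam
  rule 5 (vowel merger): sozoperam → sozoperom
  rule 6 (debuccalisation): sozoperom → hozoperom
  rule 7 (vowel merger): hozoperom → hozopirom
  ⇒ Vudoric hozopirom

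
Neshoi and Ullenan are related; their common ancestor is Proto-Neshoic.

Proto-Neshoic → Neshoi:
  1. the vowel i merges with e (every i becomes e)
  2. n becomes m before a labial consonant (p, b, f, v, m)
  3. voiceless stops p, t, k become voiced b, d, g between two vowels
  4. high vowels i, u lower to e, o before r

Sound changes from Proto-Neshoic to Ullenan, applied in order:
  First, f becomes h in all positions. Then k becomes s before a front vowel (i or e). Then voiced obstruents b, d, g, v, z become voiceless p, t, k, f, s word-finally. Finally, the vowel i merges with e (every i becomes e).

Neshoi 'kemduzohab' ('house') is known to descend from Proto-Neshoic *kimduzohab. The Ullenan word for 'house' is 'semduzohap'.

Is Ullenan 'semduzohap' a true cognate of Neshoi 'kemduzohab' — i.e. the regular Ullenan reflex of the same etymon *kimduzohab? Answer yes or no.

yes

Derive the expected Ullenan reflex of *kimduzohab:
Ullenan: *kimduzohab > simduzohab > simduzohap > semduzohap  (by palatalisation, final devoicing, vowel merger)
Ullenan 'semduzohap' matches the regular reflex exactly, so the pair is cognate.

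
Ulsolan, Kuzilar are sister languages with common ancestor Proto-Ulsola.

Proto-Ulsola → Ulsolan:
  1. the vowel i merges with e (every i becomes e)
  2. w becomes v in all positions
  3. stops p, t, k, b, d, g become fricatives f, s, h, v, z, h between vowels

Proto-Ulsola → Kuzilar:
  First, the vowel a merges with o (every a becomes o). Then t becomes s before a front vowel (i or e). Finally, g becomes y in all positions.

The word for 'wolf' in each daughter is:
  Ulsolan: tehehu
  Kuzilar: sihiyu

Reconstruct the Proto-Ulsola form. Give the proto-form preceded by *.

*tihigu

Position 2: Ulsolan has e, Kuzilar has i. Kuzilar preserves i here (none of its changes turn any other segment into i), so the proto-segment is *i.
Position 4: Ulsolan has e, Kuzilar has i. Kuzilar preserves i here (none of its changes turn any other segment into i), so the proto-segment is *i.
Position 5: Ulsolan has h, Kuzilar has y. Taking the neighbouring segments as reconstructed: Ulsolan h could go back to *k or *g or *h; Kuzilar y could go back to *g or *y — the one source consistent with every daughter is *g.
Verify the candidate proto-form against each daughter:
Ulsolan: *tihigu > tehegu > tehehu  (by vowel merger, intervocalic lenition)
Kuzilar: *tihigu > sihigu > sihiyu  (by palatalisation, unconditioned shift)
*tihigu is the unique common source.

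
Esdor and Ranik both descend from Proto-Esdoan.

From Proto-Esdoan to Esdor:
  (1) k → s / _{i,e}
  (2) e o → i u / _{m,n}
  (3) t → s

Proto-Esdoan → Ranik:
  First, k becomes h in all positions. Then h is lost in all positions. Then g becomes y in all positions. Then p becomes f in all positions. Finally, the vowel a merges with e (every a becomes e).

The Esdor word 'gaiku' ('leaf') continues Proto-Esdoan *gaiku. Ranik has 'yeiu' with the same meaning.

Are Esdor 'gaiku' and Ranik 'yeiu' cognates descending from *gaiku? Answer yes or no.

Derive the expected Ranik reflex of *gaiku:
Ranik: *gaiku
  gaiku → gaihu   [unconditioned shift]
  gaihu → gaiu   [h-loss]
  gaiu → yaiu   [unconditioned shift]
  yaiu (rule 4 does not apply)
  yaiu → yeiu   [vowel merger]
  giving Ranik yeiu.
Ranik 'yeiu' matches the regular reflex exactly, so the pair is cognate.

yes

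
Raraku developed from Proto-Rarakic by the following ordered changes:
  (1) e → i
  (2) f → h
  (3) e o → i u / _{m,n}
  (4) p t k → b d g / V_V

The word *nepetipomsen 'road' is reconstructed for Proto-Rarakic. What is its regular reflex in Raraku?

nibidibumsin

Raraku: *nepetipomsen > nipitipomsin > nipitipumsin > nibidibumsin  (by vowel merger, pre-nasal raising, intervocalic voicing)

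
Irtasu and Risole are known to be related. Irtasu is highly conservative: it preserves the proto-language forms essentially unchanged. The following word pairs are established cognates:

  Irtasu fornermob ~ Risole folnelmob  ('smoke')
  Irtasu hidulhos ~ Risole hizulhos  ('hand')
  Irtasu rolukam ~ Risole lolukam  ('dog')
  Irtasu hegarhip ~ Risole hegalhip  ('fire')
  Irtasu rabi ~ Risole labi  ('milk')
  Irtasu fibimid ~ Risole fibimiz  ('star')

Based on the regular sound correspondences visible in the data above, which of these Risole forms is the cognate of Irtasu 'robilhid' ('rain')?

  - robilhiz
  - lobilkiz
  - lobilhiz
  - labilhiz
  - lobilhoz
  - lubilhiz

lobilhiz

rolukam ~ lolukam — Irtasu r corresponds to Risole l word-initially before a back vowel.
fibimid ~ fibimiz — Irtasu d corresponds to Risole z word-finally.
Applying these to Irtasu 'robilhid':
  robilhid → lobilhid   (r→l word-initially before a back vowel)
  lobilhid → lobilhiz   (d→z word-finally)
So the Risole cognate is 'lobilhiz'.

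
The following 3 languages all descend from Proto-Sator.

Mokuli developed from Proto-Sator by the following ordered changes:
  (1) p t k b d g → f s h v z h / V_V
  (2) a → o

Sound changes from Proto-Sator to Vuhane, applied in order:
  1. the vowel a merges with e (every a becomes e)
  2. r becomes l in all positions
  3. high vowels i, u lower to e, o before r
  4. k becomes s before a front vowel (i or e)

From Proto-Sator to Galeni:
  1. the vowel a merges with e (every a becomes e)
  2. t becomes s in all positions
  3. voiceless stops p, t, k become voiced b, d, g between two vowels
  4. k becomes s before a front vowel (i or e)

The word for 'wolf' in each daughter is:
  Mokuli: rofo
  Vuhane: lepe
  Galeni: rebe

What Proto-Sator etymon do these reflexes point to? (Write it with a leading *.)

*rapa

Position 4: Mokuli has o, Vuhane has e, Galeni has e. Taking the neighbouring segments as reconstructed: Mokuli o could go back to *a or *o; Vuhane e could go back to *a or *e; Galeni e could go back to *a or *e — the one source consistent with every daughter is *a.
Position 1: Mokuli has r, Vuhane has l, Galeni has r. Mokuli preserves r here (none of its changes turn any other segment into r), so the proto-segment is *r.
Verify the candidate proto-form against each daughter:
Mokuli: start from *rapa.
  rule 1 (intervocalic lenition): rapa → rafa
  rule 2 (vowel merger): rafa → rofo
  ⇒ Mokuli rofo
Vuhane: start from *rapa.
  rule 1 (vowel merger): rapa → repe
  rule 2 (unconditioned shift): repe → lepe
  rule 3: no change — lepe
  rule 4: no change — lepe
  ⇒ Vuhane lepe
Galeni: *rapa
  rapa → repe   [vowel merger]
  repe (rule 2 does not apply)
  repe → rebe   [intervocalic voicing]
  rebe (rule 4 does not apply)
  giving Galeni rebe.
*rapa is the unique common source.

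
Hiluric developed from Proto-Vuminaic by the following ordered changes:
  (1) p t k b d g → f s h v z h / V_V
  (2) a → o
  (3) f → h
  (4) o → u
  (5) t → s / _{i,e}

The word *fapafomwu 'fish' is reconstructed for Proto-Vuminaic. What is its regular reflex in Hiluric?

huhuhumwu

Hiluric: *fapafomwu > fafafomwu > fofofomwu > hohohomwu > huhuhumwu  (by intervocalic lenition, vowel merger, unconditioned shift, vowel merger)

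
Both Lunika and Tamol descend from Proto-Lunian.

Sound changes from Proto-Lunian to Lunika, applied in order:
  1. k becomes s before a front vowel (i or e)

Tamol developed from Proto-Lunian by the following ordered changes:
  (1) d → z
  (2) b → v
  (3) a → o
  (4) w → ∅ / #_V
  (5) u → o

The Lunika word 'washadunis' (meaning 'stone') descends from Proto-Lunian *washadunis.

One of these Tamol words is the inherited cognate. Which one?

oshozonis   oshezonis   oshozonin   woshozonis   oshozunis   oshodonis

oshozonis

Tamol: *washadunis > washazunis > woshozunis > oshozunis > oshozonis  (by unconditioned shift, vowel merger, glide loss, vowel merger)
Only 'oshozonis' matches the regular Tamol development of *washadunis.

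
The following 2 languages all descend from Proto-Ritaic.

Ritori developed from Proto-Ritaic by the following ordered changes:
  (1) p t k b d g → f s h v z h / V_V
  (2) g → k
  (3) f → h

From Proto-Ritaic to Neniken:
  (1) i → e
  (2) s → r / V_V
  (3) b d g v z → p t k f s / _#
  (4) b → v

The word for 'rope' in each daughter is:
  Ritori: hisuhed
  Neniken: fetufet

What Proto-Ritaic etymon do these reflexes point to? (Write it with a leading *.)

Position 7: Ritori has d, Neniken has t. Ritori preserves d here (none of its changes turn any other segment into d), so the proto-segment is *d.
Position 2: Ritori has i, Neniken has e. Ritori preserves i here (none of its changes turn any other segment into i), so the proto-segment is *i.
Verify the candidate proto-form against each daughter:
Ritori: start from *fitufed.
  rule 1 (intervocalic lenition): fitufed → fisufed
  rule 2: no change — fisufed
  rule 3 (unconditioned shift): fisufed → hisuhed
  ⇒ Ritori hisuhed
Neniken: start from *fitufed.
  rule 1 (vowel merger): fitufed → fetufed
  rule 2: no change — fetufed
  rule 3 (final devoicing): fetufed → fetufet
  rule 4: no change — fetufet
  ⇒ Neniken fetufet
No other proto-form is consistent with every reflex, so the reconstruction is *fitufed.

*fitufed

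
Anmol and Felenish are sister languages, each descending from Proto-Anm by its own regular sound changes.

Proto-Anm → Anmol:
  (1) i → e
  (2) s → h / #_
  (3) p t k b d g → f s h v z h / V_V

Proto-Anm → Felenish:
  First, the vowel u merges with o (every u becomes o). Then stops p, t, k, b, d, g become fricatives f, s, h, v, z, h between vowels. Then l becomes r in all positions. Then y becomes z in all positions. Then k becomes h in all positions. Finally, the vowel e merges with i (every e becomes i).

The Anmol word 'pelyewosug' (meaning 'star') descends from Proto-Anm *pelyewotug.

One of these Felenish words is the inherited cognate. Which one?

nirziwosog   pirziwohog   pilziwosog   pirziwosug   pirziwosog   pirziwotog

pirziwosog

Felenish: *pelyewotug > pelyewotog > pelyewosog > peryewosog > perzewosog > pirziwosog  (by vowel merger, intervocalic lenition, unconditioned shift, unconditioned shift, vowel merger)
The other candidates each miss or misapply at least one Felenish change.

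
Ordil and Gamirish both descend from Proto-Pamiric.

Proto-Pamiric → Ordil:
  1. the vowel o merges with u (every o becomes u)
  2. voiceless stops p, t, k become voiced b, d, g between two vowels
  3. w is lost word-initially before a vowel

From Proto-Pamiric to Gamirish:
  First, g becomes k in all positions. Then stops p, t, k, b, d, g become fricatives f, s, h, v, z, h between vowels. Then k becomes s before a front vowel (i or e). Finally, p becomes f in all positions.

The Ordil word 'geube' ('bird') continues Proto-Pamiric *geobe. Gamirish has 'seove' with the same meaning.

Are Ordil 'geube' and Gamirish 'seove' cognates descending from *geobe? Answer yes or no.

Derive the expected Gamirish reflex of *geobe:
Gamirish: *geobe
  geobe → keobe   [unconditioned shift]
  keobe → keove   [intervocalic lenition]
  keove → seove   [palatalisation]
  seove (rule 4 does not apply)
  giving Gamirish seove.
Gamirish 'seove' matches the regular reflex exactly, so the pair is cognate.

yes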